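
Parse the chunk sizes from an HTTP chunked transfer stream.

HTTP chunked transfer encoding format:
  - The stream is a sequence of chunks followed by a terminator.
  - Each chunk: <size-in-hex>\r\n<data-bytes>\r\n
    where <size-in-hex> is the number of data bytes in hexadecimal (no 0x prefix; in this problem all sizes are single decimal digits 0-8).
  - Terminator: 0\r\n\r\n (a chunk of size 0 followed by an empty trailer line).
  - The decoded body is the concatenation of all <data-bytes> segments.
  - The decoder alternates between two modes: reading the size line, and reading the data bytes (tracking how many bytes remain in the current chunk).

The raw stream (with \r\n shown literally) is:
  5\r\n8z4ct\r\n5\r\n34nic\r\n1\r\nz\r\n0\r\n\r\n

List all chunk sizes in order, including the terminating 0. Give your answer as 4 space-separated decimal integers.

Answer: 5 5 1 0

Derivation:
Chunk 1: stream[0..1]='5' size=0x5=5, data at stream[3..8]='8z4ct' -> body[0..5], body so far='8z4ct'
Chunk 2: stream[10..11]='5' size=0x5=5, data at stream[13..18]='34nic' -> body[5..10], body so far='8z4ct34nic'
Chunk 3: stream[20..21]='1' size=0x1=1, data at stream[23..24]='z' -> body[10..11], body so far='8z4ct34nicz'
Chunk 4: stream[26..27]='0' size=0 (terminator). Final body='8z4ct34nicz' (11 bytes)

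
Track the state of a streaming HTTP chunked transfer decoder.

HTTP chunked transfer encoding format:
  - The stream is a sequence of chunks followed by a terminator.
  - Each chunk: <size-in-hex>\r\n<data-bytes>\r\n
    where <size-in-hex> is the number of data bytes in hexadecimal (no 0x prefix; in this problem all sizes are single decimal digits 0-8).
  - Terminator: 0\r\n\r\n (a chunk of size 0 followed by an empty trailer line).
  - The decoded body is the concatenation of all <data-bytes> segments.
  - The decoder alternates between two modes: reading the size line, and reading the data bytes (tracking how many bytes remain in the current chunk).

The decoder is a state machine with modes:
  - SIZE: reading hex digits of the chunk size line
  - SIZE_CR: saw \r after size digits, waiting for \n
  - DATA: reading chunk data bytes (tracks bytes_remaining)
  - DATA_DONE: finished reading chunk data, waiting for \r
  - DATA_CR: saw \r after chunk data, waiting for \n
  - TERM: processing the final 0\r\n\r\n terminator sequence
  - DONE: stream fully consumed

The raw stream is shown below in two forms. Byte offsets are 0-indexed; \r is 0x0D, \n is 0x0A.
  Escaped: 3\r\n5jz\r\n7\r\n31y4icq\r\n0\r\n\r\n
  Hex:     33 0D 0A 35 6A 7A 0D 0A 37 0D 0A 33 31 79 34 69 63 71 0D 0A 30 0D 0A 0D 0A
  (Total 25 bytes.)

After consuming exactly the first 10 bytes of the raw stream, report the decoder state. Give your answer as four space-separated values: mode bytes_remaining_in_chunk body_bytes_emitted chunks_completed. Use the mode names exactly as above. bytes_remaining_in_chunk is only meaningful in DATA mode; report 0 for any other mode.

Answer: SIZE_CR 0 3 1

Derivation:
Byte 0 = '3': mode=SIZE remaining=0 emitted=0 chunks_done=0
Byte 1 = 0x0D: mode=SIZE_CR remaining=0 emitted=0 chunks_done=0
Byte 2 = 0x0A: mode=DATA remaining=3 emitted=0 chunks_done=0
Byte 3 = '5': mode=DATA remaining=2 emitted=1 chunks_done=0
Byte 4 = 'j': mode=DATA remaining=1 emitted=2 chunks_done=0
Byte 5 = 'z': mode=DATA_DONE remaining=0 emitted=3 chunks_done=0
Byte 6 = 0x0D: mode=DATA_CR remaining=0 emitted=3 chunks_done=0
Byte 7 = 0x0A: mode=SIZE remaining=0 emitted=3 chunks_done=1
Byte 8 = '7': mode=SIZE remaining=0 emitted=3 chunks_done=1
Byte 9 = 0x0D: mode=SIZE_CR remaining=0 emitted=3 chunks_done=1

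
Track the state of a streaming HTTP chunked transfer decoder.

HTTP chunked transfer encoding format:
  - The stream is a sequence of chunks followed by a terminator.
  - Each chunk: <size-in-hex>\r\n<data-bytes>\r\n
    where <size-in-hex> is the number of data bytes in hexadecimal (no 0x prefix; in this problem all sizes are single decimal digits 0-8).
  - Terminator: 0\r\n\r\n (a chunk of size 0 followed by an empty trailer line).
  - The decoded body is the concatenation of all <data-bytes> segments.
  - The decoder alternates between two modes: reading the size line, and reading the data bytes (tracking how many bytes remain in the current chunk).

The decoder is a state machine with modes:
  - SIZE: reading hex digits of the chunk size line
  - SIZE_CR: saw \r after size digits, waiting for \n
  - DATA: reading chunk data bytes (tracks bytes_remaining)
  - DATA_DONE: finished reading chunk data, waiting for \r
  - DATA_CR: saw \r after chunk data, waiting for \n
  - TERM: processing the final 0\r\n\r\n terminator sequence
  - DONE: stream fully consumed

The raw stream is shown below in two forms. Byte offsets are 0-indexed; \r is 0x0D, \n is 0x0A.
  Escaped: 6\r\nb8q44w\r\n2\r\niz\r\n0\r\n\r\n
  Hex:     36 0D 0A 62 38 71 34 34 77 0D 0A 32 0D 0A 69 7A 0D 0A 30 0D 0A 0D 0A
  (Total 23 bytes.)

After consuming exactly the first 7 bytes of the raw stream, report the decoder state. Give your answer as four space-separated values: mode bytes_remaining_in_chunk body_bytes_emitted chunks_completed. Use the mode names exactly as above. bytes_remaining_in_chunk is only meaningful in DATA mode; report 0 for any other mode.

Byte 0 = '6': mode=SIZE remaining=0 emitted=0 chunks_done=0
Byte 1 = 0x0D: mode=SIZE_CR remaining=0 emitted=0 chunks_done=0
Byte 2 = 0x0A: mode=DATA remaining=6 emitted=0 chunks_done=0
Byte 3 = 'b': mode=DATA remaining=5 emitted=1 chunks_done=0
Byte 4 = '8': mode=DATA remaining=4 emitted=2 chunks_done=0
Byte 5 = 'q': mode=DATA remaining=3 emitted=3 chunks_done=0
Byte 6 = '4': mode=DATA remaining=2 emitted=4 chunks_done=0

Answer: DATA 2 4 0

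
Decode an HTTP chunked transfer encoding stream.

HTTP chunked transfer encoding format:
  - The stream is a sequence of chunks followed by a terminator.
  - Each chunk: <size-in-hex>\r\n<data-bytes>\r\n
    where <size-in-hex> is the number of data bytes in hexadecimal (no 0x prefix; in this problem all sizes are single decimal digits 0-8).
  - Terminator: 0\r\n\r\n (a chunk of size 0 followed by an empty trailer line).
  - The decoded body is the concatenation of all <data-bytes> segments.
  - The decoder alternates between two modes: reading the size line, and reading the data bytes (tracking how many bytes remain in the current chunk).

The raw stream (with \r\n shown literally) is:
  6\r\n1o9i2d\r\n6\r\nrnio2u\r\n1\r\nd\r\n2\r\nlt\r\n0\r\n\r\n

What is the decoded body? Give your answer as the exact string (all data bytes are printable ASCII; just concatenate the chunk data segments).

Chunk 1: stream[0..1]='6' size=0x6=6, data at stream[3..9]='1o9i2d' -> body[0..6], body so far='1o9i2d'
Chunk 2: stream[11..12]='6' size=0x6=6, data at stream[14..20]='rnio2u' -> body[6..12], body so far='1o9i2drnio2u'
Chunk 3: stream[22..23]='1' size=0x1=1, data at stream[25..26]='d' -> body[12..13], body so far='1o9i2drnio2ud'
Chunk 4: stream[28..29]='2' size=0x2=2, data at stream[31..33]='lt' -> body[13..15], body so far='1o9i2drnio2udlt'
Chunk 5: stream[35..36]='0' size=0 (terminator). Final body='1o9i2drnio2udlt' (15 bytes)

Answer: 1o9i2drnio2udlt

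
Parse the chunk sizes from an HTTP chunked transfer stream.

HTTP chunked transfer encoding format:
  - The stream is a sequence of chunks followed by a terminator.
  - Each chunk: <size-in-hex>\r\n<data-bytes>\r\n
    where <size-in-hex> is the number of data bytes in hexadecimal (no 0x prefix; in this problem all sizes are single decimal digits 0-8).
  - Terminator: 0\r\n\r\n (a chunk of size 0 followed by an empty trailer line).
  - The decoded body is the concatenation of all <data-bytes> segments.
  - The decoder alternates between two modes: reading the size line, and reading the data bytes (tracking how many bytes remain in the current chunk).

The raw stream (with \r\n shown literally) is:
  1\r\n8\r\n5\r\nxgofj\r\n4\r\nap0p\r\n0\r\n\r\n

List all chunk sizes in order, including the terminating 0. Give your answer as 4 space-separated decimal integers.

Chunk 1: stream[0..1]='1' size=0x1=1, data at stream[3..4]='8' -> body[0..1], body so far='8'
Chunk 2: stream[6..7]='5' size=0x5=5, data at stream[9..14]='xgofj' -> body[1..6], body so far='8xgofj'
Chunk 3: stream[16..17]='4' size=0x4=4, data at stream[19..23]='ap0p' -> body[6..10], body so far='8xgofjap0p'
Chunk 4: stream[25..26]='0' size=0 (terminator). Final body='8xgofjap0p' (10 bytes)

Answer: 1 5 4 0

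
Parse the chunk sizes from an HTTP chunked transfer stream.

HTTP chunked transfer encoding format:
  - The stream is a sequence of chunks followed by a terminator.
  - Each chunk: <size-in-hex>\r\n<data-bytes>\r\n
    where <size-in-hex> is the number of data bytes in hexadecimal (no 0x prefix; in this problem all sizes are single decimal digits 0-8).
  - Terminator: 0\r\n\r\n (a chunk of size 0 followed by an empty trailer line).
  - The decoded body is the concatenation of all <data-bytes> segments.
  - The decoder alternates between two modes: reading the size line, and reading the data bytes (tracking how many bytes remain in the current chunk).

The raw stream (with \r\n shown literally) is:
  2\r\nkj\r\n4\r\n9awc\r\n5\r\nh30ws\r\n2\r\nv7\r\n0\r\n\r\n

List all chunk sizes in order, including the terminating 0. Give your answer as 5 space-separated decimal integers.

Chunk 1: stream[0..1]='2' size=0x2=2, data at stream[3..5]='kj' -> body[0..2], body so far='kj'
Chunk 2: stream[7..8]='4' size=0x4=4, data at stream[10..14]='9awc' -> body[2..6], body so far='kj9awc'
Chunk 3: stream[16..17]='5' size=0x5=5, data at stream[19..24]='h30ws' -> body[6..11], body so far='kj9awch30ws'
Chunk 4: stream[26..27]='2' size=0x2=2, data at stream[29..31]='v7' -> body[11..13], body so far='kj9awch30wsv7'
Chunk 5: stream[33..34]='0' size=0 (terminator). Final body='kj9awch30wsv7' (13 bytes)

Answer: 2 4 5 2 0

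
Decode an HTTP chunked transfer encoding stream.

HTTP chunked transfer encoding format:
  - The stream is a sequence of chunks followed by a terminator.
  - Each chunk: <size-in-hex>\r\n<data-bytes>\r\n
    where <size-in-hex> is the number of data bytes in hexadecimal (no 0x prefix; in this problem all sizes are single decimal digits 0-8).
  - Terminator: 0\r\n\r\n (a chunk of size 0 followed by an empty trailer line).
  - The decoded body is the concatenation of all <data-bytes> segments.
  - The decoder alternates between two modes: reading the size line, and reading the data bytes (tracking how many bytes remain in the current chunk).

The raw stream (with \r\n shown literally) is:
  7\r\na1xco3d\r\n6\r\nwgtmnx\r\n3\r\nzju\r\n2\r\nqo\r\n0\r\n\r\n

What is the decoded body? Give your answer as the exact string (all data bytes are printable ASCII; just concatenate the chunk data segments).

Answer: a1xco3dwgtmnxzjuqo

Derivation:
Chunk 1: stream[0..1]='7' size=0x7=7, data at stream[3..10]='a1xco3d' -> body[0..7], body so far='a1xco3d'
Chunk 2: stream[12..13]='6' size=0x6=6, data at stream[15..21]='wgtmnx' -> body[7..13], body so far='a1xco3dwgtmnx'
Chunk 3: stream[23..24]='3' size=0x3=3, data at stream[26..29]='zju' -> body[13..16], body so far='a1xco3dwgtmnxzju'
Chunk 4: stream[31..32]='2' size=0x2=2, data at stream[34..36]='qo' -> body[16..18], body so far='a1xco3dwgtmnxzjuqo'
Chunk 5: stream[38..39]='0' size=0 (terminator). Final body='a1xco3dwgtmnxzjuqo' (18 bytes)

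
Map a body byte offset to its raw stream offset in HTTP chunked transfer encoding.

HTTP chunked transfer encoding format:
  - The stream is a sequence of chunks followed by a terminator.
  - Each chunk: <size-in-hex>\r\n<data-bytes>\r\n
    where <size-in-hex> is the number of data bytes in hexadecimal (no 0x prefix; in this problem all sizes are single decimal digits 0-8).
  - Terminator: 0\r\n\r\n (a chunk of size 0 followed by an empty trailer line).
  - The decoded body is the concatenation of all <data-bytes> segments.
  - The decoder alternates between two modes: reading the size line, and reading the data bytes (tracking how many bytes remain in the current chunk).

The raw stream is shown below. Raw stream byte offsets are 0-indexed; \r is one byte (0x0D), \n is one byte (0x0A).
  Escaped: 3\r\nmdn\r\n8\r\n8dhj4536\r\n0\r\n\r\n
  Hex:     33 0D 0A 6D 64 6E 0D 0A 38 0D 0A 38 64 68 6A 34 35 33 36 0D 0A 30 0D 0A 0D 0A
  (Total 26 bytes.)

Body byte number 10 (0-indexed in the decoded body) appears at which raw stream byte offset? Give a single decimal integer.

Chunk 1: stream[0..1]='3' size=0x3=3, data at stream[3..6]='mdn' -> body[0..3], body so far='mdn'
Chunk 2: stream[8..9]='8' size=0x8=8, data at stream[11..19]='8dhj4536' -> body[3..11], body so far='mdn8dhj4536'
Chunk 3: stream[21..22]='0' size=0 (terminator). Final body='mdn8dhj4536' (11 bytes)
Body byte 10 at stream offset 18

Answer: 18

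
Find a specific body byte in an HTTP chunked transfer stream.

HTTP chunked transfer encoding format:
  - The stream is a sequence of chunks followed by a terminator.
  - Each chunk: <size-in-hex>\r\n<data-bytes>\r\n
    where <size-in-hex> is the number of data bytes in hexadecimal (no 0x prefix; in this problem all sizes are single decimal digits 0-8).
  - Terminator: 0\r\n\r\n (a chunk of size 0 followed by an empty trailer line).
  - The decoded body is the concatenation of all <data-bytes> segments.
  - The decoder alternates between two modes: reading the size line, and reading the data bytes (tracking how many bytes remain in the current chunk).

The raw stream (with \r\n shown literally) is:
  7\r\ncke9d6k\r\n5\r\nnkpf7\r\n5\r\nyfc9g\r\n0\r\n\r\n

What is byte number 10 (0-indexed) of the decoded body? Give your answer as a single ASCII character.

Answer: f

Derivation:
Chunk 1: stream[0..1]='7' size=0x7=7, data at stream[3..10]='cke9d6k' -> body[0..7], body so far='cke9d6k'
Chunk 2: stream[12..13]='5' size=0x5=5, data at stream[15..20]='nkpf7' -> body[7..12], body so far='cke9d6knkpf7'
Chunk 3: stream[22..23]='5' size=0x5=5, data at stream[25..30]='yfc9g' -> body[12..17], body so far='cke9d6knkpf7yfc9g'
Chunk 4: stream[32..33]='0' size=0 (terminator). Final body='cke9d6knkpf7yfc9g' (17 bytes)
Body byte 10 = 'f'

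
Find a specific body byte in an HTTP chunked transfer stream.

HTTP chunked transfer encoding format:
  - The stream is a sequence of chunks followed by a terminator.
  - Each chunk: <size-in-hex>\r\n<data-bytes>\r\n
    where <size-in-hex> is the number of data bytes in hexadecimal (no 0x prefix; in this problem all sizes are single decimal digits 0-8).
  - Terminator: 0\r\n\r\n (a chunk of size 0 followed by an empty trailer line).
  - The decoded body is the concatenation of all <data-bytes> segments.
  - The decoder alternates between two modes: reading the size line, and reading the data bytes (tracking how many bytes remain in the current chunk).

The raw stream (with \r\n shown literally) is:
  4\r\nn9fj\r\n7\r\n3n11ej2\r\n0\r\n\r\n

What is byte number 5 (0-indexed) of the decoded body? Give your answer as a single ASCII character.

Answer: n

Derivation:
Chunk 1: stream[0..1]='4' size=0x4=4, data at stream[3..7]='n9fj' -> body[0..4], body so far='n9fj'
Chunk 2: stream[9..10]='7' size=0x7=7, data at stream[12..19]='3n11ej2' -> body[4..11], body so far='n9fj3n11ej2'
Chunk 3: stream[21..22]='0' size=0 (terminator). Final body='n9fj3n11ej2' (11 bytes)
Body byte 5 = 'n'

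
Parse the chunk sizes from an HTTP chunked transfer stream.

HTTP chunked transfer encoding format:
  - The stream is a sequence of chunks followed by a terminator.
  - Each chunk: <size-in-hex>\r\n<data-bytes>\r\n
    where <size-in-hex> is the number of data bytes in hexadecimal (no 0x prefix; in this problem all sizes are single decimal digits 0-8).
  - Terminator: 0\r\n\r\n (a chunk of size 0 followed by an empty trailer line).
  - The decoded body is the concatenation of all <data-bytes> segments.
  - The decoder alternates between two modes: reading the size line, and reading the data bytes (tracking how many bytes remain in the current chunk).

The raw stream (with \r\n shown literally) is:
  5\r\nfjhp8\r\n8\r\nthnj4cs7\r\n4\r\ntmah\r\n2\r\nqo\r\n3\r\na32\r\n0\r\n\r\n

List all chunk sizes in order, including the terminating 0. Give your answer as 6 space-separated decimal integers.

Chunk 1: stream[0..1]='5' size=0x5=5, data at stream[3..8]='fjhp8' -> body[0..5], body so far='fjhp8'
Chunk 2: stream[10..11]='8' size=0x8=8, data at stream[13..21]='thnj4cs7' -> body[5..13], body so far='fjhp8thnj4cs7'
Chunk 3: stream[23..24]='4' size=0x4=4, data at stream[26..30]='tmah' -> body[13..17], body so far='fjhp8thnj4cs7tmah'
Chunk 4: stream[32..33]='2' size=0x2=2, data at stream[35..37]='qo' -> body[17..19], body so far='fjhp8thnj4cs7tmahqo'
Chunk 5: stream[39..40]='3' size=0x3=3, data at stream[42..45]='a32' -> body[19..22], body so far='fjhp8thnj4cs7tmahqoa32'
Chunk 6: stream[47..48]='0' size=0 (terminator). Final body='fjhp8thnj4cs7tmahqoa32' (22 bytes)

Answer: 5 8 4 2 3 0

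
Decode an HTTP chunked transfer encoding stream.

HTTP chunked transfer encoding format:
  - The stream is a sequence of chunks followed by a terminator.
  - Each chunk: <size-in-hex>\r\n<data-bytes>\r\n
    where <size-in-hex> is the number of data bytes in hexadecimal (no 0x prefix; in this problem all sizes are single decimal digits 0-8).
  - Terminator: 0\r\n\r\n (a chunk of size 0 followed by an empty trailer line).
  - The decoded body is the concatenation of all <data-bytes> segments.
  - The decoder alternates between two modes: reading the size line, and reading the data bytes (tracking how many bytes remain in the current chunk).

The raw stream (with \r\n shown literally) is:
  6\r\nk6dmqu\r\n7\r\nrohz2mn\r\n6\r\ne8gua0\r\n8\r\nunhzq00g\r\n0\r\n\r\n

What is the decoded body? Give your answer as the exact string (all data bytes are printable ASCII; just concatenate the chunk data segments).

Chunk 1: stream[0..1]='6' size=0x6=6, data at stream[3..9]='k6dmqu' -> body[0..6], body so far='k6dmqu'
Chunk 2: stream[11..12]='7' size=0x7=7, data at stream[14..21]='rohz2mn' -> body[6..13], body so far='k6dmqurohz2mn'
Chunk 3: stream[23..24]='6' size=0x6=6, data at stream[26..32]='e8gua0' -> body[13..19], body so far='k6dmqurohz2mne8gua0'
Chunk 4: stream[34..35]='8' size=0x8=8, data at stream[37..45]='unhzq00g' -> body[19..27], body so far='k6dmqurohz2mne8gua0unhzq00g'
Chunk 5: stream[47..48]='0' size=0 (terminator). Final body='k6dmqurohz2mne8gua0unhzq00g' (27 bytes)

Answer: k6dmqurohz2mne8gua0unhzq00g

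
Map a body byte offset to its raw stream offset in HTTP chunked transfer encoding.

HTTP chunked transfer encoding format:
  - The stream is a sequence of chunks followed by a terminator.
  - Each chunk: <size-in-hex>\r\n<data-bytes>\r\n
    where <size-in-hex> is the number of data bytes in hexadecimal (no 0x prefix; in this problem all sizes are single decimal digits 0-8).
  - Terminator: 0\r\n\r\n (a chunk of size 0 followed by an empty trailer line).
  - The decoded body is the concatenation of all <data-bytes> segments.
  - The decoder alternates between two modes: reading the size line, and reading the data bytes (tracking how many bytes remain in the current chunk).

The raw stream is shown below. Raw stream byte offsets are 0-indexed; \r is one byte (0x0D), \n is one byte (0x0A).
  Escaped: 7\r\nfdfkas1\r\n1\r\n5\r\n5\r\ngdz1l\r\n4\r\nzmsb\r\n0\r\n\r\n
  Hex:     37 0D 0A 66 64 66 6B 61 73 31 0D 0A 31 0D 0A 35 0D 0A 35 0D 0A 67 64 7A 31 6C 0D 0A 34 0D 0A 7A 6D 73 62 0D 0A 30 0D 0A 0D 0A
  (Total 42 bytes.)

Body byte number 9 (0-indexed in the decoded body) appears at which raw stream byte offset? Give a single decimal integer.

Chunk 1: stream[0..1]='7' size=0x7=7, data at stream[3..10]='fdfkas1' -> body[0..7], body so far='fdfkas1'
Chunk 2: stream[12..13]='1' size=0x1=1, data at stream[15..16]='5' -> body[7..8], body so far='fdfkas15'
Chunk 3: stream[18..19]='5' size=0x5=5, data at stream[21..26]='gdz1l' -> body[8..13], body so far='fdfkas15gdz1l'
Chunk 4: stream[28..29]='4' size=0x4=4, data at stream[31..35]='zmsb' -> body[13..17], body so far='fdfkas15gdz1lzmsb'
Chunk 5: stream[37..38]='0' size=0 (terminator). Final body='fdfkas15gdz1lzmsb' (17 bytes)
Body byte 9 at stream offset 22

Answer: 22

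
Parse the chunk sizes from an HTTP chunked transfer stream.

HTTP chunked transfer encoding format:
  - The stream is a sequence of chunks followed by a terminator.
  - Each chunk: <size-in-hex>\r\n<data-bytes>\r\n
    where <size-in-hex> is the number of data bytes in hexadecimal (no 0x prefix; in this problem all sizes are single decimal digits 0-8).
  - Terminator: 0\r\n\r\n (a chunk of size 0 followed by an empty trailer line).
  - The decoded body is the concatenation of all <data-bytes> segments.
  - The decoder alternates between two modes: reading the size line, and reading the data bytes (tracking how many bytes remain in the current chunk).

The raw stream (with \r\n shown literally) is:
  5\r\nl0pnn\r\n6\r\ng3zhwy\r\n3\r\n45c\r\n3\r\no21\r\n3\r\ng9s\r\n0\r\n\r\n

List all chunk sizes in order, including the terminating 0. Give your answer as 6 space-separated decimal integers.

Chunk 1: stream[0..1]='5' size=0x5=5, data at stream[3..8]='l0pnn' -> body[0..5], body so far='l0pnn'
Chunk 2: stream[10..11]='6' size=0x6=6, data at stream[13..19]='g3zhwy' -> body[5..11], body so far='l0pnng3zhwy'
Chunk 3: stream[21..22]='3' size=0x3=3, data at stream[24..27]='45c' -> body[11..14], body so far='l0pnng3zhwy45c'
Chunk 4: stream[29..30]='3' size=0x3=3, data at stream[32..35]='o21' -> body[14..17], body so far='l0pnng3zhwy45co21'
Chunk 5: stream[37..38]='3' size=0x3=3, data at stream[40..43]='g9s' -> body[17..20], body so far='l0pnng3zhwy45co21g9s'
Chunk 6: stream[45..46]='0' size=0 (terminator). Final body='l0pnng3zhwy45co21g9s' (20 bytes)

Answer: 5 6 3 3 3 0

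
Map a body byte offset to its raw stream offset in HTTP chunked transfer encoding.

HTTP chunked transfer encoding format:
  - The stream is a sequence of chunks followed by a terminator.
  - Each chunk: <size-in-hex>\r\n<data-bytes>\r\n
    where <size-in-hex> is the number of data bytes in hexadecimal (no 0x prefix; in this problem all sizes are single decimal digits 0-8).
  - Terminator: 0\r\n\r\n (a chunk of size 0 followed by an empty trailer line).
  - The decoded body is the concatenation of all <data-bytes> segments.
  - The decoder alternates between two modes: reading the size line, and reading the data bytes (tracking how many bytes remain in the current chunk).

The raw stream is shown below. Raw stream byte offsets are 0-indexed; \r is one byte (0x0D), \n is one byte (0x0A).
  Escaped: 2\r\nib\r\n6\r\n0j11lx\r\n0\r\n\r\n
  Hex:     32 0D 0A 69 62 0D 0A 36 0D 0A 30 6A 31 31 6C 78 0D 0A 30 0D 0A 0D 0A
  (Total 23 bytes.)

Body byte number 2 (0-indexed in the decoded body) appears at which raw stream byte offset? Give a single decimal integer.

Answer: 10

Derivation:
Chunk 1: stream[0..1]='2' size=0x2=2, data at stream[3..5]='ib' -> body[0..2], body so far='ib'
Chunk 2: stream[7..8]='6' size=0x6=6, data at stream[10..16]='0j11lx' -> body[2..8], body so far='ib0j11lx'
Chunk 3: stream[18..19]='0' size=0 (terminator). Final body='ib0j11lx' (8 bytes)
Body byte 2 at stream offset 10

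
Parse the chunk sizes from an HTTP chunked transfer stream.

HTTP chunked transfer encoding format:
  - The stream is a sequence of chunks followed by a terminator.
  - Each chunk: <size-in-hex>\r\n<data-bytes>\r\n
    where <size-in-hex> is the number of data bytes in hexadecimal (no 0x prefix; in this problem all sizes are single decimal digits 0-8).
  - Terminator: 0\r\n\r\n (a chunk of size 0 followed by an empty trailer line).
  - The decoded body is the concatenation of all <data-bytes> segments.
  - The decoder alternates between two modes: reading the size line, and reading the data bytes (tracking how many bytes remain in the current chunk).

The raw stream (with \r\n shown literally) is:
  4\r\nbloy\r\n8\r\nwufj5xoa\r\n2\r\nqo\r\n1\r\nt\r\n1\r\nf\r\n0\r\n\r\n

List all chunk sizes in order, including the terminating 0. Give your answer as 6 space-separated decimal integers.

Chunk 1: stream[0..1]='4' size=0x4=4, data at stream[3..7]='bloy' -> body[0..4], body so far='bloy'
Chunk 2: stream[9..10]='8' size=0x8=8, data at stream[12..20]='wufj5xoa' -> body[4..12], body so far='bloywufj5xoa'
Chunk 3: stream[22..23]='2' size=0x2=2, data at stream[25..27]='qo' -> body[12..14], body so far='bloywufj5xoaqo'
Chunk 4: stream[29..30]='1' size=0x1=1, data at stream[32..33]='t' -> body[14..15], body so far='bloywufj5xoaqot'
Chunk 5: stream[35..36]='1' size=0x1=1, data at stream[38..39]='f' -> body[15..16], body so far='bloywufj5xoaqotf'
Chunk 6: stream[41..42]='0' size=0 (terminator). Final body='bloywufj5xoaqotf' (16 bytes)

Answer: 4 8 2 1 1 0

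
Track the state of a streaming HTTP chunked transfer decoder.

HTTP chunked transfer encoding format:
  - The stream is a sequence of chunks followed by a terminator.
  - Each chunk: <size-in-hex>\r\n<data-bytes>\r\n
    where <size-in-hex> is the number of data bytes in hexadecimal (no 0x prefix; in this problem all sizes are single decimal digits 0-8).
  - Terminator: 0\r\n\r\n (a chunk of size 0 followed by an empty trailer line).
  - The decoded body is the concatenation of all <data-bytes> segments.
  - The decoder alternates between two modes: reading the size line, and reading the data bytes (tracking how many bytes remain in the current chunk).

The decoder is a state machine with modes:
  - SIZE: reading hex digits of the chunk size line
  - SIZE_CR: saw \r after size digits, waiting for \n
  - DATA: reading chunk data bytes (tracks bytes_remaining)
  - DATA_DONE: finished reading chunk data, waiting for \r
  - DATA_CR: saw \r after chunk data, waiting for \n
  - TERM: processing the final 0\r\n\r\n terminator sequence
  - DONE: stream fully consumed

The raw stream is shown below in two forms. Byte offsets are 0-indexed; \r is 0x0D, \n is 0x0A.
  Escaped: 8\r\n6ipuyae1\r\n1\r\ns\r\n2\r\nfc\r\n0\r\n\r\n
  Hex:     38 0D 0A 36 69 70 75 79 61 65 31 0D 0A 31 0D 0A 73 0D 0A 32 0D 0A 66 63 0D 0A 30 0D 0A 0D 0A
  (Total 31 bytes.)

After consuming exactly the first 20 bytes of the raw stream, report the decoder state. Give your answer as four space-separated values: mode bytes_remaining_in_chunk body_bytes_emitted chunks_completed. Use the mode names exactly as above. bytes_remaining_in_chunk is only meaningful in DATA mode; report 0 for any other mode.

Answer: SIZE 0 9 2

Derivation:
Byte 0 = '8': mode=SIZE remaining=0 emitted=0 chunks_done=0
Byte 1 = 0x0D: mode=SIZE_CR remaining=0 emitted=0 chunks_done=0
Byte 2 = 0x0A: mode=DATA remaining=8 emitted=0 chunks_done=0
Byte 3 = '6': mode=DATA remaining=7 emitted=1 chunks_done=0
Byte 4 = 'i': mode=DATA remaining=6 emitted=2 chunks_done=0
Byte 5 = 'p': mode=DATA remaining=5 emitted=3 chunks_done=0
Byte 6 = 'u': mode=DATA remaining=4 emitted=4 chunks_done=0
Byte 7 = 'y': mode=DATA remaining=3 emitted=5 chunks_done=0
Byte 8 = 'a': mode=DATA remaining=2 emitted=6 chunks_done=0
Byte 9 = 'e': mode=DATA remaining=1 emitted=7 chunks_done=0
Byte 10 = '1': mode=DATA_DONE remaining=0 emitted=8 chunks_done=0
Byte 11 = 0x0D: mode=DATA_CR remaining=0 emitted=8 chunks_done=0
Byte 12 = 0x0A: mode=SIZE remaining=0 emitted=8 chunks_done=1
Byte 13 = '1': mode=SIZE remaining=0 emitted=8 chunks_done=1
Byte 14 = 0x0D: mode=SIZE_CR remaining=0 emitted=8 chunks_done=1
Byte 15 = 0x0A: mode=DATA remaining=1 emitted=8 chunks_done=1
Byte 16 = 's': mode=DATA_DONE remaining=0 emitted=9 chunks_done=1
Byte 17 = 0x0D: mode=DATA_CR remaining=0 emitted=9 chunks_done=1
Byte 18 = 0x0A: mode=SIZE remaining=0 emitted=9 chunks_done=2
Byte 19 = '2': mode=SIZE remaining=0 emitted=9 chunks_done=2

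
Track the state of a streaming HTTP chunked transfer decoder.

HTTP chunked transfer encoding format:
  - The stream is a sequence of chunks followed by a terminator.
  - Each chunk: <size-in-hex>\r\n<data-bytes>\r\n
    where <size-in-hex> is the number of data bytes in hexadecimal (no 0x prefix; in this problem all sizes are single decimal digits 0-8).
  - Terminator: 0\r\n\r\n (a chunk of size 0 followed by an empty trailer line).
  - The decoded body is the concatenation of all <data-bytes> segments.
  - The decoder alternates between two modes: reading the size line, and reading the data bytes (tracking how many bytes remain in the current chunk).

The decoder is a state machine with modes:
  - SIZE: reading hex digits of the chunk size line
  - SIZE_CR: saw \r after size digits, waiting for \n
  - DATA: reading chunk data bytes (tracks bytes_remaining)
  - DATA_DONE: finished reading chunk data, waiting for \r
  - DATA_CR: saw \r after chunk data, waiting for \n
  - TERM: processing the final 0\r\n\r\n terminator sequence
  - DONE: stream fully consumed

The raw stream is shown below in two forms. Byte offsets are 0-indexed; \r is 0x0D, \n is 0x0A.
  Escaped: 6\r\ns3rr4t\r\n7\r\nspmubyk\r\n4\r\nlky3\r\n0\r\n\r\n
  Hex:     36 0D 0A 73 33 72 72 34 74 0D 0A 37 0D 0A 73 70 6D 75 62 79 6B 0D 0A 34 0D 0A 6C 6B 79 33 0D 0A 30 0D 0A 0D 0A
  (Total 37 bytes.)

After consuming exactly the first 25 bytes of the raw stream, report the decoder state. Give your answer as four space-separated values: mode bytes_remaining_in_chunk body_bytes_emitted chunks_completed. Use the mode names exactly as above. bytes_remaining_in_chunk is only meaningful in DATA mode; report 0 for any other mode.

Answer: SIZE_CR 0 13 2

Derivation:
Byte 0 = '6': mode=SIZE remaining=0 emitted=0 chunks_done=0
Byte 1 = 0x0D: mode=SIZE_CR remaining=0 emitted=0 chunks_done=0
Byte 2 = 0x0A: mode=DATA remaining=6 emitted=0 chunks_done=0
Byte 3 = 's': mode=DATA remaining=5 emitted=1 chunks_done=0
Byte 4 = '3': mode=DATA remaining=4 emitted=2 chunks_done=0
Byte 5 = 'r': mode=DATA remaining=3 emitted=3 chunks_done=0
Byte 6 = 'r': mode=DATA remaining=2 emitted=4 chunks_done=0
Byte 7 = '4': mode=DATA remaining=1 emitted=5 chunks_done=0
Byte 8 = 't': mode=DATA_DONE remaining=0 emitted=6 chunks_done=0
Byte 9 = 0x0D: mode=DATA_CR remaining=0 emitted=6 chunks_done=0
Byte 10 = 0x0A: mode=SIZE remaining=0 emitted=6 chunks_done=1
Byte 11 = '7': mode=SIZE remaining=0 emitted=6 chunks_done=1
Byte 12 = 0x0D: mode=SIZE_CR remaining=0 emitted=6 chunks_done=1
Byte 13 = 0x0A: mode=DATA remaining=7 emitted=6 chunks_done=1
Byte 14 = 's': mode=DATA remaining=6 emitted=7 chunks_done=1
Byte 15 = 'p': mode=DATA remaining=5 emitted=8 chunks_done=1
Byte 16 = 'm': mode=DATA remaining=4 emitted=9 chunks_done=1
Byte 17 = 'u': mode=DATA remaining=3 emitted=10 chunks_done=1
Byte 18 = 'b': mode=DATA remaining=2 emitted=11 chunks_done=1
Byte 19 = 'y': mode=DATA remaining=1 emitted=12 chunks_done=1
Byte 20 = 'k': mode=DATA_DONE remaining=0 emitted=13 chunks_done=1
Byte 21 = 0x0D: mode=DATA_CR remaining=0 emitted=13 chunks_done=1
Byte 22 = 0x0A: mode=SIZE remaining=0 emitted=13 chunks_done=2
Byte 23 = '4': mode=SIZE remaining=0 emitted=13 chunks_done=2
Byte 24 = 0x0D: mode=SIZE_CR remaining=0 emitted=13 chunks_done=2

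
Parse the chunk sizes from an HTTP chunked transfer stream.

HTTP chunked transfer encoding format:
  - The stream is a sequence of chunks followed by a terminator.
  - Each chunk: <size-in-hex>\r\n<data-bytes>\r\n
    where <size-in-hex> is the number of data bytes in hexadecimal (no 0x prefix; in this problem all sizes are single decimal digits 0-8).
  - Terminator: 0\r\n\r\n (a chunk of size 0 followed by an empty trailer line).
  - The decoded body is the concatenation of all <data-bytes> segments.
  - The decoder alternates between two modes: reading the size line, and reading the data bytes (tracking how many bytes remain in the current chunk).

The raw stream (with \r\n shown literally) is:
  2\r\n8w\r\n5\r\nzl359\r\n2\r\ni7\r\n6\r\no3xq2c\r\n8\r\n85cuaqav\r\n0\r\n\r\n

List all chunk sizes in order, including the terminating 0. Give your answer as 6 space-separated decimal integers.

Chunk 1: stream[0..1]='2' size=0x2=2, data at stream[3..5]='8w' -> body[0..2], body so far='8w'
Chunk 2: stream[7..8]='5' size=0x5=5, data at stream[10..15]='zl359' -> body[2..7], body so far='8wzl359'
Chunk 3: stream[17..18]='2' size=0x2=2, data at stream[20..22]='i7' -> body[7..9], body so far='8wzl359i7'
Chunk 4: stream[24..25]='6' size=0x6=6, data at stream[27..33]='o3xq2c' -> body[9..15], body so far='8wzl359i7o3xq2c'
Chunk 5: stream[35..36]='8' size=0x8=8, data at stream[38..46]='85cuaqav' -> body[15..23], body so far='8wzl359i7o3xq2c85cuaqav'
Chunk 6: stream[48..49]='0' size=0 (terminator). Final body='8wzl359i7o3xq2c85cuaqav' (23 bytes)

Answer: 2 5 2 6 8 0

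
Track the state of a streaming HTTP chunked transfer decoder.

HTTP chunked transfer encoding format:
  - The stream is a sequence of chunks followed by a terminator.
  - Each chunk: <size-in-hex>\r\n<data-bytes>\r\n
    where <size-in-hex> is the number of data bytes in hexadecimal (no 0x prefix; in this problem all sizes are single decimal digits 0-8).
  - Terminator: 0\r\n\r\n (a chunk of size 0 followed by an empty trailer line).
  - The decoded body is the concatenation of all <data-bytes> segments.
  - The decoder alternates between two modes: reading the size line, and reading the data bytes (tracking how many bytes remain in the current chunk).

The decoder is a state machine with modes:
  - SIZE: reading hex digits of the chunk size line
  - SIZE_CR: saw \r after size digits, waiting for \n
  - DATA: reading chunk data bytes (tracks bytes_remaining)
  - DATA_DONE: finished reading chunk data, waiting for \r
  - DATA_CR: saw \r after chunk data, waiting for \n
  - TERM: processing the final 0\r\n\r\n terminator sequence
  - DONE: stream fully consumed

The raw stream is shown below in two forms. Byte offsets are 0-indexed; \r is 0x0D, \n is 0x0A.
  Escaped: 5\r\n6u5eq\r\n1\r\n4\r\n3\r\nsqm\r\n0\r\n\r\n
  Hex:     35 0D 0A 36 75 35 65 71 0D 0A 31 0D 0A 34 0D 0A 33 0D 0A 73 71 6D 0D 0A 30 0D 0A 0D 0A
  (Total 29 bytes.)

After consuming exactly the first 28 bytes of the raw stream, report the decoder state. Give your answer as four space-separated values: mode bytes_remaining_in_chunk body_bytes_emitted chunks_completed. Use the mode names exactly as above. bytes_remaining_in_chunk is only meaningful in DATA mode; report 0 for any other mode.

Byte 0 = '5': mode=SIZE remaining=0 emitted=0 chunks_done=0
Byte 1 = 0x0D: mode=SIZE_CR remaining=0 emitted=0 chunks_done=0
Byte 2 = 0x0A: mode=DATA remaining=5 emitted=0 chunks_done=0
Byte 3 = '6': mode=DATA remaining=4 emitted=1 chunks_done=0
Byte 4 = 'u': mode=DATA remaining=3 emitted=2 chunks_done=0
Byte 5 = '5': mode=DATA remaining=2 emitted=3 chunks_done=0
Byte 6 = 'e': mode=DATA remaining=1 emitted=4 chunks_done=0
Byte 7 = 'q': mode=DATA_DONE remaining=0 emitted=5 chunks_done=0
Byte 8 = 0x0D: mode=DATA_CR remaining=0 emitted=5 chunks_done=0
Byte 9 = 0x0A: mode=SIZE remaining=0 emitted=5 chunks_done=1
Byte 10 = '1': mode=SIZE remaining=0 emitted=5 chunks_done=1
Byte 11 = 0x0D: mode=SIZE_CR remaining=0 emitted=5 chunks_done=1
Byte 12 = 0x0A: mode=DATA remaining=1 emitted=5 chunks_done=1
Byte 13 = '4': mode=DATA_DONE remaining=0 emitted=6 chunks_done=1
Byte 14 = 0x0D: mode=DATA_CR remaining=0 emitted=6 chunks_done=1
Byte 15 = 0x0A: mode=SIZE remaining=0 emitted=6 chunks_done=2
Byte 16 = '3': mode=SIZE remaining=0 emitted=6 chunks_done=2
Byte 17 = 0x0D: mode=SIZE_CR remaining=0 emitted=6 chunks_done=2
Byte 18 = 0x0A: mode=DATA remaining=3 emitted=6 chunks_done=2
Byte 19 = 's': mode=DATA remaining=2 emitted=7 chunks_done=2
Byte 20 = 'q': mode=DATA remaining=1 emitted=8 chunks_done=2
Byte 21 = 'm': mode=DATA_DONE remaining=0 emitted=9 chunks_done=2
Byte 22 = 0x0D: mode=DATA_CR remaining=0 emitted=9 chunks_done=2
Byte 23 = 0x0A: mode=SIZE remaining=0 emitted=9 chunks_done=3
Byte 24 = '0': mode=SIZE remaining=0 emitted=9 chunks_done=3
Byte 25 = 0x0D: mode=SIZE_CR remaining=0 emitted=9 chunks_done=3
Byte 26 = 0x0A: mode=TERM remaining=0 emitted=9 chunks_done=3
Byte 27 = 0x0D: mode=TERM remaining=0 emitted=9 chunks_done=3

Answer: TERM 0 9 3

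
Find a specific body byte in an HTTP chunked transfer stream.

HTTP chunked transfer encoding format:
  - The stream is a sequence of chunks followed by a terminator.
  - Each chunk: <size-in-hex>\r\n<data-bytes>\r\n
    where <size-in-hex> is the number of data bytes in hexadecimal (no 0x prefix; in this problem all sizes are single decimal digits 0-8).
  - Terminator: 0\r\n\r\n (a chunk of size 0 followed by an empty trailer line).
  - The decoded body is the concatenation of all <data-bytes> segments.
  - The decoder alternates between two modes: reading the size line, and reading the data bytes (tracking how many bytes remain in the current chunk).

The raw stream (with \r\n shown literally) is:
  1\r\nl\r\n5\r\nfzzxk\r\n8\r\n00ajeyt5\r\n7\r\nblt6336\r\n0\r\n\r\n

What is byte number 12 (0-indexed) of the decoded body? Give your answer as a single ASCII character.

Answer: t

Derivation:
Chunk 1: stream[0..1]='1' size=0x1=1, data at stream[3..4]='l' -> body[0..1], body so far='l'
Chunk 2: stream[6..7]='5' size=0x5=5, data at stream[9..14]='fzzxk' -> body[1..6], body so far='lfzzxk'
Chunk 3: stream[16..17]='8' size=0x8=8, data at stream[19..27]='00ajeyt5' -> body[6..14], body so far='lfzzxk00ajeyt5'
Chunk 4: stream[29..30]='7' size=0x7=7, data at stream[32..39]='blt6336' -> body[14..21], body so far='lfzzxk00ajeyt5blt6336'
Chunk 5: stream[41..42]='0' size=0 (terminator). Final body='lfzzxk00ajeyt5blt6336' (21 bytes)
Body byte 12 = 't'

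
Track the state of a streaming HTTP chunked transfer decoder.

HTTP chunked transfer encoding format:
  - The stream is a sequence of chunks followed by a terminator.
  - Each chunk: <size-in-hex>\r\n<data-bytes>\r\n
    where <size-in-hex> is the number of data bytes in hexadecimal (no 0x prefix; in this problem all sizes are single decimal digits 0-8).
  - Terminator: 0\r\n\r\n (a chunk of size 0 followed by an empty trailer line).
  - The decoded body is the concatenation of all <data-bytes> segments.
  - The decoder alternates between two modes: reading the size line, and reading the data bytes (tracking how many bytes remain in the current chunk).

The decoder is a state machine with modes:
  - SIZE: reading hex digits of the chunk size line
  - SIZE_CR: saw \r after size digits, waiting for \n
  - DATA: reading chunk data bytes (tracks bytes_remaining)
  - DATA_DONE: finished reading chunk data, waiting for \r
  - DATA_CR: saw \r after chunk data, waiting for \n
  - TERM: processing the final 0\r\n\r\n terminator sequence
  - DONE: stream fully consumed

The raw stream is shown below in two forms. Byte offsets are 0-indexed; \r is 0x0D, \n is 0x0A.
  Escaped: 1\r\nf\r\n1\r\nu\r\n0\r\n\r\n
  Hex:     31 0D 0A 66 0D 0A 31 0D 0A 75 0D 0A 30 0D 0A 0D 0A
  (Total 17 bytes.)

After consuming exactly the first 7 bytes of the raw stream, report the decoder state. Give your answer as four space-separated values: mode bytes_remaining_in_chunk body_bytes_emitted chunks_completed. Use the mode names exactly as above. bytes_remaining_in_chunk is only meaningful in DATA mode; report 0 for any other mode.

Byte 0 = '1': mode=SIZE remaining=0 emitted=0 chunks_done=0
Byte 1 = 0x0D: mode=SIZE_CR remaining=0 emitted=0 chunks_done=0
Byte 2 = 0x0A: mode=DATA remaining=1 emitted=0 chunks_done=0
Byte 3 = 'f': mode=DATA_DONE remaining=0 emitted=1 chunks_done=0
Byte 4 = 0x0D: mode=DATA_CR remaining=0 emitted=1 chunks_done=0
Byte 5 = 0x0A: mode=SIZE remaining=0 emitted=1 chunks_done=1
Byte 6 = '1': mode=SIZE remaining=0 emitted=1 chunks_done=1

Answer: SIZE 0 1 1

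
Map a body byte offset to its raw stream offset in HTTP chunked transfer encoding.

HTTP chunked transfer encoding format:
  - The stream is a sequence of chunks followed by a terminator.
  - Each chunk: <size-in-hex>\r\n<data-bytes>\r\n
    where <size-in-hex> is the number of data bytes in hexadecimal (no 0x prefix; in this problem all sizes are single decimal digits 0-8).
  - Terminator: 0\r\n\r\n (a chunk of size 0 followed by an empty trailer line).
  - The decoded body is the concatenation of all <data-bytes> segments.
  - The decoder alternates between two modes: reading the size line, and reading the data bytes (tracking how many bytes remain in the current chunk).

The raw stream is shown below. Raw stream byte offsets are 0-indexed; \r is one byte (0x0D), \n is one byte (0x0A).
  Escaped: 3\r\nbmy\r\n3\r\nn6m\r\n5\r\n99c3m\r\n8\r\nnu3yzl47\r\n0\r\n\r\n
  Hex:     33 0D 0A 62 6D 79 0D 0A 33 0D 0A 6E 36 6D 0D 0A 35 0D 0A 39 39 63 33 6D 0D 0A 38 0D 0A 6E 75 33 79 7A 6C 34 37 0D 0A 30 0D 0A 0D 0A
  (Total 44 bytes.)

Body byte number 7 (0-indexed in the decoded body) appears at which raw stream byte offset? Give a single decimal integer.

Answer: 20

Derivation:
Chunk 1: stream[0..1]='3' size=0x3=3, data at stream[3..6]='bmy' -> body[0..3], body so far='bmy'
Chunk 2: stream[8..9]='3' size=0x3=3, data at stream[11..14]='n6m' -> body[3..6], body so far='bmyn6m'
Chunk 3: stream[16..17]='5' size=0x5=5, data at stream[19..24]='99c3m' -> body[6..11], body so far='bmyn6m99c3m'
Chunk 4: stream[26..27]='8' size=0x8=8, data at stream[29..37]='nu3yzl47' -> body[11..19], body so far='bmyn6m99c3mnu3yzl47'
Chunk 5: stream[39..40]='0' size=0 (terminator). Final body='bmyn6m99c3mnu3yzl47' (19 bytes)
Body byte 7 at stream offset 20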